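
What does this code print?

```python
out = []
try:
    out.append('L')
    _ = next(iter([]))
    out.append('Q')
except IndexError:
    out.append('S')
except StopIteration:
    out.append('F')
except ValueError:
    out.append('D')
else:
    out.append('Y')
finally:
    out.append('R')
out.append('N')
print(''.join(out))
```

Execution trace: 'L' (try body) → 'F' (except StopIteration) → 'R' (finally) → 'N' (after the try/except). Output: LFRN

Answer: LFRN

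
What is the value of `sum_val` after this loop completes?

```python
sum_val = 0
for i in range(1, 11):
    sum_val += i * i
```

Sum of squares 1² to 10² = 385
`sum_val` takes the values: 0 → 1 → 5 → 14 → 30 → 55 → 91 → 140 → 204 → 285 → 385

Answer: 385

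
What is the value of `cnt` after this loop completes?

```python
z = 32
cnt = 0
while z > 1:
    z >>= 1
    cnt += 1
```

Count right shifts until 1
`cnt` takes the values: 0 → 1 → 2 → 3 → 4 → 5

Answer: 5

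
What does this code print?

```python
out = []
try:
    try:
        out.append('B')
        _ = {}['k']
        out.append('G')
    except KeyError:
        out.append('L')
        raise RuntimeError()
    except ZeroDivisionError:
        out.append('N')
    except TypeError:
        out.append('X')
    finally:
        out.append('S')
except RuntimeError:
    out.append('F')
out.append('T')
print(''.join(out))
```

Execution trace: 'B' (inner try body) → 'L' (inner except KeyError) → 'S' (inner finally) → 'F' (outer except RuntimeError) → 'T' (after the try/except). Output: BLSFT

Answer: BLSFT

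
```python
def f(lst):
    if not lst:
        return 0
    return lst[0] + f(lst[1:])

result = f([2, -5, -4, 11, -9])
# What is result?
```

2 + (-5) + (-4) + 11 + (-9) + 0 = -5

Answer: -5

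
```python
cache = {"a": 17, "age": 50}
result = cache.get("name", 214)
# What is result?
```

Trace:
`cache = {"a": 17, "age": 50}` → cache = {'a': 17, 'age': 50}
`result = cache.get("name", 214)` → result = 214
So result = 214

Answer: 214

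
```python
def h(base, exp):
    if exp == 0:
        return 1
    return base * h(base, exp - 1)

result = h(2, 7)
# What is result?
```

h(2, 7) = 2 * 2 * 2 * 2 * 2 * 2 * 2 = 128

Answer: 128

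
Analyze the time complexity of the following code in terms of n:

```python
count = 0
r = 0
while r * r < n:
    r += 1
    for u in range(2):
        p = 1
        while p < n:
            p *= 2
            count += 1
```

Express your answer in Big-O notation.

Each loop level contributes: √n × 1 × log n. Multiplying the contributions gives O(√n log n).

Answer: O(√n log n)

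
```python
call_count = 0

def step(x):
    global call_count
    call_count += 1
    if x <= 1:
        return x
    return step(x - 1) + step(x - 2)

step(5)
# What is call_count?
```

Calls(x) = 1 + Calls(x-1) + Calls(x-2); Calls(0)=Calls(1)=1. For x=5 this gives 15.

Answer: 15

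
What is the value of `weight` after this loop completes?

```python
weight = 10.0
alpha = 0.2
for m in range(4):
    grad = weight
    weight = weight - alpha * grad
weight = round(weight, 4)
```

Gradient descent: w = 10.0 * (1 - 0.2)^4
`weight` takes the values: 10.0 → 8.0 → 6.4 → 5.12 → 4.096

Answer: 4.096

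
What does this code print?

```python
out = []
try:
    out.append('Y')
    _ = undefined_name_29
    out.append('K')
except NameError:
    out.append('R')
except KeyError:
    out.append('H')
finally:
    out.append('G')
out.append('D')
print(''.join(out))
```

Execution trace: 'Y' (try body) → 'R' (except NameError) → 'G' (finally) → 'D' (after the try/except). Output: YRGD

Answer: YRGD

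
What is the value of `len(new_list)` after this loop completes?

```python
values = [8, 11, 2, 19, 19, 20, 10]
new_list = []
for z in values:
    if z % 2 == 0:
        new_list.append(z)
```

Count even numbers in [8, 11, 2, 19, 19, 20, 10]
`new_list` takes the values: [] → [8] → [8, 2] → [8, 2, 20] → [8, 2, 20, 10]
So `len(new_list)` = 4

Answer: 4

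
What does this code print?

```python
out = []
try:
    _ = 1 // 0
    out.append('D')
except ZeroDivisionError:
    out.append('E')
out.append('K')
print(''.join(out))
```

Execution trace: 'E' (except ZeroDivisionError) → 'K' (after the try/except). Output: EK

Answer: EK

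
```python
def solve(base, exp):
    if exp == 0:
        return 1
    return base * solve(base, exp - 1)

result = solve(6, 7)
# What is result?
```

solve(6, 7) = 6 * 6 * 6 * 6 * 6 * 6 * 6 = 279936

Answer: 279936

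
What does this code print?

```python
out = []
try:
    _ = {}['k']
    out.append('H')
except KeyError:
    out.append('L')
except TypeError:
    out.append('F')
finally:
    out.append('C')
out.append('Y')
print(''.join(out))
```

Execution trace: 'L' (except KeyError) → 'C' (finally) → 'Y' (after the try/except). Output: LCY

Answer: LCY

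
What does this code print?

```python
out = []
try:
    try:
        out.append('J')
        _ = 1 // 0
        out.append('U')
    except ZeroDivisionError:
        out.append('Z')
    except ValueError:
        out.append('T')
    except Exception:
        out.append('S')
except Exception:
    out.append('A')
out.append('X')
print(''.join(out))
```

Execution trace: 'J' (inner try body) → 'Z' (inner except ZeroDivisionError) → 'X' (after the try/except). Output: JZX

Answer: JZX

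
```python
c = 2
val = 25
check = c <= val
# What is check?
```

Trace:
`c = 2` → c = 2
`val = 25` → val = 25
`check = c <= val` → check = True
So check = True

Answer: True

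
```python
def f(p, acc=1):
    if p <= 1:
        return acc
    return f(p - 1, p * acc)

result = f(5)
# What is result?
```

Accumulator trace (n, acc): (5, 1) -> (4, 5) -> (3, 20) -> (2, 60) -> (1, 120) -> return 120

Answer: 120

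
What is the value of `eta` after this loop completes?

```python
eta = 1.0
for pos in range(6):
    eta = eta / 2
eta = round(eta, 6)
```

Halving LR 6 times: 1 / 2^6
`eta` takes the values: 1.0 → 0.5 → 0.25 → 0.125 → 0.0625 → 0.03125 → 0.015625

Answer: 0.015625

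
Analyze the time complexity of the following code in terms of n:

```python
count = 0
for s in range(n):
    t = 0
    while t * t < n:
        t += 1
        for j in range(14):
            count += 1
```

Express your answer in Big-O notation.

Each loop level contributes: n × √n × 1. Multiplying the contributions gives O(n√n).

Answer: O(n√n)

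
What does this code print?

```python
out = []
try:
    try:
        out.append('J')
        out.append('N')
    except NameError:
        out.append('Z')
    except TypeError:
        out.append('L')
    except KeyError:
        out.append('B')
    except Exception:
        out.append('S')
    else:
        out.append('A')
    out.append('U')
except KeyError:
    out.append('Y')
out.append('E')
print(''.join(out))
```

Execution trace: 'J' (inner try body) → 'N' (inner try body, no exception) → 'A' (inner else) → 'U' (try body, no exception) → 'E' (after the try/except). Output: JNAUE

Answer: JNAUE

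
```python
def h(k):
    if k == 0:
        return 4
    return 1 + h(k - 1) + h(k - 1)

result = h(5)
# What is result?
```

h(k) = 1 + 2·h(k-1), h(0)=4. Closed form: (4+1)·2^5 - 1 = 159.

Answer: 159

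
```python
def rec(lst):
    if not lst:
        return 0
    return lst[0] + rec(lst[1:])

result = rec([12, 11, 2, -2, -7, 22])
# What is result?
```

12 + 11 + 2 + (-2) + (-7) + 22 + 0 = 38

Answer: 38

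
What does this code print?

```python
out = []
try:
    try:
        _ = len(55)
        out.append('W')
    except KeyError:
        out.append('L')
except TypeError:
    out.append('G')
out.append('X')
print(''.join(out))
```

Execution trace: 'G' (outer except TypeError) → 'X' (after the try/except). Output: GX

Answer: GX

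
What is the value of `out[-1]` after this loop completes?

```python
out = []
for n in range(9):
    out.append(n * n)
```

Last element of squares 0 to 8
`out` takes the values: [] → [0] → [0, 1] → [0, 1, 4] → [0, 1, 4, 9] → [0, 1, 4, 9, 16] → [0, 1, 4, 9, 16, 25] → [0, 1, 4, 9, 16, 25, 36] → [0, 1, 4, 9, 16, 25, 36, 49] → [0, 1, 4, 9, 16, 25, 36, 49, 64]
So `out[-1]` = 64

Answer: 64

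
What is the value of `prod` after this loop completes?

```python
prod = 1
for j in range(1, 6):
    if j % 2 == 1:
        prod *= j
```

Product of odd numbers 1 to 5
`prod` takes the values: 1 → 3 → 15

Answer: 15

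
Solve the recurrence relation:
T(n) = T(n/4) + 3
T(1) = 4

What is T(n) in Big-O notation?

Each step divides n by 4 and adds 3. After log_4(n) steps we reach T(1)=4. So T(n) = 3·log_4(n) + 4 = O(log n).

Answer: O(log n)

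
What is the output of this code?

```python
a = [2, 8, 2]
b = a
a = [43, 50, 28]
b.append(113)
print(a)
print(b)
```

Key concept: rebinding vs mutation: a is rebound to a new list, b still points at the original.
Step by step:
`a = [2, 8, 2]` → a = [2, 8, 2]
`b = a` → b = [2, 8, 2] (same object as a)
`a = [43, 50, 28]` → a = [43, 50, 28]
`b.append(113)` → b = [2, 8, 2, 113]
`print(a)` → prints [43, 50, 28]
`print(b)` → prints [2, 8, 2, 113]

Answer:
[43, 50, 28]
[2, 8, 2, 113]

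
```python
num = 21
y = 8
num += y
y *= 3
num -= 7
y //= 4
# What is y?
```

Trace:
`num = 21` → num = 21
`y = 8` → y = 8
`num += y` → num = 29
`y *= 3` → y = 24
`num -= 7` → num = 22
`y //= 4` → y = 6
So y = 6

Answer: 6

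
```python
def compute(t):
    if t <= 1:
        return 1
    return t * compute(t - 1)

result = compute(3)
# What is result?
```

compute(3) = 3 * 2 * 1 = 6

Answer: 6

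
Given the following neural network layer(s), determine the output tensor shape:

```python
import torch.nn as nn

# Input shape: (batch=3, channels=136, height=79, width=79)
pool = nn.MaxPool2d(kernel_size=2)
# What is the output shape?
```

Input: (3, 136, 79, 79) -> Output: (3, 136, 39, 39)

Answer: (3, 136, 39, 39)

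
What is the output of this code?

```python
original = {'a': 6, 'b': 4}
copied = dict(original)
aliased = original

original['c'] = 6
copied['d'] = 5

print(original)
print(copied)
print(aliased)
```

Key concept: dict() creates copy, assignment creates alias.
Step by step:
`original = {'a': 6, 'b': 4}` → original = {'a': 6, 'b': 4}
`copied = dict(original)` → copied = {'a': 6, 'b': 4}
`aliased = original` → aliased = {'a': 6, 'b': 4} (same object as original)
`original['c'] = 6` → original = {'a': 6, 'b': 4, 'c': 6} (same object as aliased); aliased = {'a': 6, 'b': 4, 'c': 6} (same object as original)
`copied['d'] = 5` → copied = {'a': 6, 'b': 4, 'd': 5}
`print(original)` → prints {'a': 6, 'b': 4, 'c': 6}
`print(copied)` → prints {'a': 6, 'b': 4, 'd': 5}
`print(aliased)` → prints {'a': 6, 'b': 4, 'c': 6}

Answer:
{'a': 6, 'b': 4, 'c': 6}
{'a': 6, 'b': 4, 'd': 5}
{'a': 6, 'b': 4, 'c': 6}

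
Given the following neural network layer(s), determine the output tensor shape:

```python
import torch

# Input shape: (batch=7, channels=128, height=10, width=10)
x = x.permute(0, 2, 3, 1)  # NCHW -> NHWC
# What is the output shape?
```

Input: (7, 128, 10, 10) -> Output: (7, 10, 10, 128)

Answer: (7, 10, 10, 128)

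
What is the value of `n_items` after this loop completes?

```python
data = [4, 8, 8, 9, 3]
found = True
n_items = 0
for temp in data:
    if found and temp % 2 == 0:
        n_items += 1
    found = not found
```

Count even values at even positions
`n_items` takes the values: 0 → 1 → 2

Answer: 2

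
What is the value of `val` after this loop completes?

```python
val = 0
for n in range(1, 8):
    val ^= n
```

XOR of 1 to 7
`val` takes the values: 0 → 1 → 3 → 0 → 4 → 1 → 7 → 0

Answer: 0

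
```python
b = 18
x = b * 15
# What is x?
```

Trace:
`b = 18` → b = 18
`x = b * 15` → x = 270
So x = 270

Answer: 270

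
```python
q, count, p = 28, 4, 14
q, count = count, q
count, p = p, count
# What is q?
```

Trace:
`q, count, p = 28, 4, 14` → q = 28; count = 4; p = 14
`q, count = count, q` → q = 4; count = 28
`count, p = p, count` → count = 14; p = 28
So q = 4

Answer: 4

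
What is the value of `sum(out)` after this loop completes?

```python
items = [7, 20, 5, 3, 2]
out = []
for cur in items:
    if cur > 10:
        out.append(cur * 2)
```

Sum of doubled values > 10
`out` takes the values: [] → [40]
So `sum(out)` = 40

Answer: 40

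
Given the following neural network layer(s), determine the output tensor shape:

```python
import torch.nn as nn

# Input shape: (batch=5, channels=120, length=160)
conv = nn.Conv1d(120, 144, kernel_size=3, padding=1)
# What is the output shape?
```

Input: (5, 120, 160) -> Output: (5, 144, 160)

Answer: (5, 144, 160)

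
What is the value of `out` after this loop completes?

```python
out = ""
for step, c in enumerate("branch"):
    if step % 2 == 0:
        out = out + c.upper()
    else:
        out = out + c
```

Uppercase even positions in 'branch'
`out` takes the values: "" → "B" → "Br" → "BrA" → "BrAn" → "BrAnC" → "BrAnCh"

Answer: "BrAnCh"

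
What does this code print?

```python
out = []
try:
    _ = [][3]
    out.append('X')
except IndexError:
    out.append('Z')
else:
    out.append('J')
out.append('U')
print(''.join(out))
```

Execution trace: 'Z' (except IndexError) → 'U' (after the try/except). Output: ZU

Answer: ZU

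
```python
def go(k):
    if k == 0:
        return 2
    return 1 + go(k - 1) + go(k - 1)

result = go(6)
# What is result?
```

go(k) = 1 + 2·go(k-1), go(0)=2. Closed form: (2+1)·2^6 - 1 = 191.

Answer: 191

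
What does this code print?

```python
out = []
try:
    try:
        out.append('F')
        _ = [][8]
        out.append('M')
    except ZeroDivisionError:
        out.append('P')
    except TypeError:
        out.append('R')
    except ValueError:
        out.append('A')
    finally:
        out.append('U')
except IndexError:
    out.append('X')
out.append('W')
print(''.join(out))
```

Execution trace: 'F' (try body) → 'U' (finally) → 'X' (outer except IndexError) → 'W' (after the try/except). Output: FUXW

Answer: FUXW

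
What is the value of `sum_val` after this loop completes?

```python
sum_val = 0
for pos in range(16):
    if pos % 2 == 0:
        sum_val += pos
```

Sum of even numbers 0 to 15
`sum_val` takes the values: 0 → 2 → 6 → 12 → 20 → 30 → 42 → 56

Answer: 56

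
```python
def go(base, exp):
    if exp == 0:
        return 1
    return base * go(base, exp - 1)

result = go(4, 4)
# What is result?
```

go(4, 4) = 4 * 4 * 4 * 4 = 256

Answer: 256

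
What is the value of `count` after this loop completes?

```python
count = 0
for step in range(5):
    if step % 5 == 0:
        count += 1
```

Count numbers divisible by 5 in range(5)
`count` takes the values: 0 → 1

Answer: 1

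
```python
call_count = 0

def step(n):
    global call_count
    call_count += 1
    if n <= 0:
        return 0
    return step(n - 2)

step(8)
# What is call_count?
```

Linear recursion stepping by 2: 5 calls from n=8 down to ≤0.

Answer: 5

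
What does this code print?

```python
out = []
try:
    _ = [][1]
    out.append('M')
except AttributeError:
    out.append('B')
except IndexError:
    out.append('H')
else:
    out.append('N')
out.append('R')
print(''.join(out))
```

Execution trace: 'H' (except IndexError) → 'R' (after the try/except). Output: HR

Answer: HR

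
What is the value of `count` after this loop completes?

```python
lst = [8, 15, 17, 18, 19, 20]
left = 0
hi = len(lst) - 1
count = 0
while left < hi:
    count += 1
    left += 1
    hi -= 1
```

Iterations until pointers meet (list length 6)
`count` takes the values: 0 → 1 → 2 → 3

Answer: 3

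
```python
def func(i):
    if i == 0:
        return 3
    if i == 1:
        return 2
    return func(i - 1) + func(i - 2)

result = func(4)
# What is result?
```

Build up from base cases: func(0)=3, func(1)=2, func(2)=5, func(3)=7, func(4)=12

Answer: 12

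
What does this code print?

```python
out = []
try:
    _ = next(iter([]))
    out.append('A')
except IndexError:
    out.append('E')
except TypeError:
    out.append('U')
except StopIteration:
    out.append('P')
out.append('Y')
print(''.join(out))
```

Execution trace: 'P' (except StopIteration) → 'Y' (after the try/except). Output: PY

Answer: PY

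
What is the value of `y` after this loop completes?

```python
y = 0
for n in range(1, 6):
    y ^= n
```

XOR of 1 to 5
`y` takes the values: 0 → 1 → 3 → 0 → 4 → 1

Answer: 1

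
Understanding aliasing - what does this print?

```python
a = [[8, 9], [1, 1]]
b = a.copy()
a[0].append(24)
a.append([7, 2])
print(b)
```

Key concept: shallow copy with nested lists.
Step by step:
`a = [[8, 9], [1, 1]]` → a = [[8, 9], [1, 1]]
`b = a.copy()` → b = [[8, 9], [1, 1]]
`a[0].append(24)` → a = [[8, 9, 24], [1, 1]]; b = [[8, 9, 24], [1, 1]]
`a.append([7, 2])` → a = [[8, 9, 24], [1, 1], [7, 2]]
`print(b)` → prints [[8, 9, 24], [1, 1]]

Answer: [[8, 9, 24], [1, 1]]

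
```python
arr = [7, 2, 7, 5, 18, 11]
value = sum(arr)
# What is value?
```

Trace:
`arr = [7, 2, 7, 5, 18, 11]` → arr = [7, 2, 7, 5, 18, 11]
`value = sum(arr)` → value = 50
So value = 50

Answer: 50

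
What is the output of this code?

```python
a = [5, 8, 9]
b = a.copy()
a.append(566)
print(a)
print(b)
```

Key concept: list.copy() creates independent copy.
Step by step:
`a = [5, 8, 9]` → a = [5, 8, 9]
`b = a.copy()` → b = [5, 8, 9]
`a.append(566)` → a = [5, 8, 9, 566]
`print(a)` → prints [5, 8, 9, 566]
`print(b)` → prints [5, 8, 9]

Answer:
[5, 8, 9, 566]
[5, 8, 9]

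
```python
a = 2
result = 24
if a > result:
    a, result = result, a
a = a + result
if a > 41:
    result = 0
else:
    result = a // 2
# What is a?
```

Trace:
`a = 2` → a = 2
`result = 24` → result = 24
`if a > result: ...` → a > result is False → no variable changes
`a = a + result` → a = 26
`if a > 41: ...` → a > 41 is False, take else branch → result = 13
So a = 26

Answer: 26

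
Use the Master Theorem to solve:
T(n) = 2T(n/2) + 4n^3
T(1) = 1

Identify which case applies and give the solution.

a=2, b=2, f(n)=4n^3. log_2(2) = 1. Since c=3 > 1 and the regularity condition holds (2(n/2)^3 = (2/2^3)n^3 with 2/2^3 < 1), Case 3 applies: T(n) = Θ(f(n)) = O(n^3).

Answer: O(n^3) - Case 3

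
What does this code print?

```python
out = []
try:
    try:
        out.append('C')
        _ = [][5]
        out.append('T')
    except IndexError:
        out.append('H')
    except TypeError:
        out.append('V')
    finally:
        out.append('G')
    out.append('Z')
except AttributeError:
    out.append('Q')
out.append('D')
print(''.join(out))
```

Execution trace: 'C' (inner try body) → 'H' (inner except IndexError) → 'G' (inner finally) → 'Z' (try body, no exception) → 'D' (after the try/except). Output: CHGZD

Answer: CHGZD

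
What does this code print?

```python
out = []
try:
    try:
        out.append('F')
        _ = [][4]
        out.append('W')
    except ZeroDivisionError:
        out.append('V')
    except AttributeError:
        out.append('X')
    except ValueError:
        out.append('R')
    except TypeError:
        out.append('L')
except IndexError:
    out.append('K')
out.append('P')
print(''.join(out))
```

Execution trace: 'F' (try body) → 'K' (outer except IndexError) → 'P' (after the try/except). Output: FKP

Answer: FKP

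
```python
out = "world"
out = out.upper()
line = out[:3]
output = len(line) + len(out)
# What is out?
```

Trace:
`out = "world"` → out = 'world'
`out = out.upper()` → out = 'WORLD'
`line = out[:3]` → line = 'WOR'
`output = len(line) + len(out)` → output = 8
So out = 'WORLD'

Answer: 'WORLD'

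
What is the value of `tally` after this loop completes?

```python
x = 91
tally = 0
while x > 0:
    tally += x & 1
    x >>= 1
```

Count set bits in 91 (binary: 0b1011011)
`tally` takes the values: 0 → 1 → 2 → 3 → 4 → 5

Answer: 5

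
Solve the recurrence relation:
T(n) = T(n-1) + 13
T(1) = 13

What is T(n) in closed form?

Unrolling: T(n) = T(1) + 13·(n-1) = 13 + 13(n-1) = 13n.

Answer: T(n) = 13n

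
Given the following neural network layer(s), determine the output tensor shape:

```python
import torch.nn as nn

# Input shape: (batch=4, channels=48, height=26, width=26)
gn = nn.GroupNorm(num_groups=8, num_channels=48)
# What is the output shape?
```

Input: (4, 48, 26, 26) -> Output: (4, 48, 26, 26)

Answer: (4, 48, 26, 26)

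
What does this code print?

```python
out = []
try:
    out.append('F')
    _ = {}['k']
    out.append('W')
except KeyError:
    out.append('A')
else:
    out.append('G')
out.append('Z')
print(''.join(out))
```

Execution trace: 'F' (try body) → 'A' (except KeyError) → 'Z' (after the try/except). Output: FAZ

Answer: FAZ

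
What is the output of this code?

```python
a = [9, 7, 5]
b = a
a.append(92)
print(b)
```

Key concept: basic list aliasing.
Step by step:
`a = [9, 7, 5]` → a = [9, 7, 5]
`b = a` → b = [9, 7, 5] (same object as a)
`a.append(92)` → a = [9, 7, 5, 92] (same object as b); b = [9, 7, 5, 92] (same object as a)
`print(b)` → prints [9, 7, 5, 92]

Answer: [9, 7, 5, 92]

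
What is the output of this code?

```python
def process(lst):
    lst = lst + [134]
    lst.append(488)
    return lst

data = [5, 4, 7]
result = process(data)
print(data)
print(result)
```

Key concept: rebinding parameter vs mutation.
Step by step:
`data = [5, 4, 7]` → data = [5, 4, 7]
`result = process(data)` → result = [5, 4, 7, 134, 488]
`print(data)` → prints [5, 4, 7]
`print(result)` → prints [5, 4, 7, 134, 488]

Answer:
[5, 4, 7]
[5, 4, 7, 134, 488]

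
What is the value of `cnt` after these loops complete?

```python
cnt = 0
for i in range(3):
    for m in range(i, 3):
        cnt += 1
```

Upper triangle: 3 + 2 + ... + 1
`cnt` takes the values: 0 → 1 → 2 → 3 → 4 → 5 → 6

Answer: 6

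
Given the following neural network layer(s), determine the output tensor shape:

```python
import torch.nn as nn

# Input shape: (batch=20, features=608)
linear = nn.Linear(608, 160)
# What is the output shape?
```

Input: (20, 608) -> Output: (20, 160)

Answer: (20, 160)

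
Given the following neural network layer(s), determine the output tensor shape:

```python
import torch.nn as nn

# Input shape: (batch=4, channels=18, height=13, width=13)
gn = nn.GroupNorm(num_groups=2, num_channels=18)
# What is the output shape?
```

Input: (4, 18, 13, 13) -> Output: (4, 18, 13, 13)

Answer: (4, 18, 13, 13)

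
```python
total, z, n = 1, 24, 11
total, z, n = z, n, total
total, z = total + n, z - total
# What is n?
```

Trace:
`total, z, n = 1, 24, 11` → total = 1; z = 24; n = 11
`total, z, n = z, n, total` → total = 24; z = 11; n = 1
`total, z = total + n, z - total` → total = 25; z = -13
So n = 1

Answer: 1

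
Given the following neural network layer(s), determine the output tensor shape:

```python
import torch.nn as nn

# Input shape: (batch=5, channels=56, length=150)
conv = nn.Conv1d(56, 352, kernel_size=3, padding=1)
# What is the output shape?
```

Input: (5, 56, 150) -> Output: (5, 352, 150)

Answer: (5, 352, 150)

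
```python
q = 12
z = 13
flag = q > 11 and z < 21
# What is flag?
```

Trace:
`q = 12` → q = 12
`z = 13` → z = 13
`flag = q > 11 and z < 21` → flag = True
So flag = True

Answer: True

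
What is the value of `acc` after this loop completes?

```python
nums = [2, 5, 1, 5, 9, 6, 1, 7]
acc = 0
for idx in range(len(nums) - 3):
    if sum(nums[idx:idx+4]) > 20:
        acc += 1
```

Count windows with sum > 20
`acc` takes the values: 0 → 1 → 2 → 3

Answer: 3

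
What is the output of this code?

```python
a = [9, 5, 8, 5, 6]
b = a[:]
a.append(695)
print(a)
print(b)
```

Key concept: slice [:] creates copy.
Step by step:
`a = [9, 5, 8, 5, 6]` → a = [9, 5, 8, 5, 6]
`b = a[:]` → b = [9, 5, 8, 5, 6]
`a.append(695)` → a = [9, 5, 8, 5, 6, 695]
`print(a)` → prints [9, 5, 8, 5, 6, 695]
`print(b)` → prints [9, 5, 8, 5, 6]

Answer:
[9, 5, 8, 5, 6, 695]
[9, 5, 8, 5, 6]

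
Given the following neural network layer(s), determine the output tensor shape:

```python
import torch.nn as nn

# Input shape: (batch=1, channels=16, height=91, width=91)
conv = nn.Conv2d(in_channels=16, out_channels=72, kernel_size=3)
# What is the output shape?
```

Input: (1, 16, 91, 91) -> Output: (1, 72, 89, 89)

Answer: (1, 72, 89, 89)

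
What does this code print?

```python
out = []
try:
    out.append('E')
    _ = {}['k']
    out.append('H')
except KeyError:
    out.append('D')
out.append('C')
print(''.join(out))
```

Execution trace: 'E' (try body) → 'D' (except KeyError) → 'C' (after the try/except). Output: EDC

Answer: EDC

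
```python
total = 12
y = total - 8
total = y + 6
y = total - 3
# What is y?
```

Trace:
`total = 12` → total = 12
`y = total - 8` → y = 4
`total = y + 6` → total = 10
`y = total - 3` → y = 7
So y = 7

Answer: 7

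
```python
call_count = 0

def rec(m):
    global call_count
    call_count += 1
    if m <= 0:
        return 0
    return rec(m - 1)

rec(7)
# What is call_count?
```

Linear recursion stepping by 1: 8 calls from m=7 down to ≤0.

Answer: 8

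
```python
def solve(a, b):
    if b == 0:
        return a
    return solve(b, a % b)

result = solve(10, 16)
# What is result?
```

solve(10, 16) -> solve(16, 10) -> solve(10, 6) -> solve(6, 4) -> solve(4, 2) -> solve(2, 0) -> 2

Answer: 2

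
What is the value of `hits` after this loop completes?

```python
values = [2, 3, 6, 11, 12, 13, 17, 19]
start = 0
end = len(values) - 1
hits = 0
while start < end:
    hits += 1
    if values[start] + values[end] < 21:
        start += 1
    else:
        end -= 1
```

Steps to find pair summing to 21
`hits` takes the values: 0 → 1 → 2 → 3 → 4 → 5 → 6 → 7

Answer: 7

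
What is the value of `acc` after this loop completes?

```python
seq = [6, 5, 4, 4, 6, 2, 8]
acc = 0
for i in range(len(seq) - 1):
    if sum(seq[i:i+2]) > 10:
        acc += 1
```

Count windows with sum > 10
`acc` takes the values: 0 → 1

Answer: 1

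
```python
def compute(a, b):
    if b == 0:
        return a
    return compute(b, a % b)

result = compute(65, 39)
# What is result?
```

compute(65, 39) -> compute(39, 26) -> compute(26, 13) -> compute(13, 0) -> 13

Answer: 13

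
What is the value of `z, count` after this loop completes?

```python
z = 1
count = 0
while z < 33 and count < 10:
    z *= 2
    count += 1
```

Double until >= 33 or 10 iterations
`z, count` takes the values: (1, 0) → (2, 0) → (2, 1) → (4, 1) → (4, 2) → (8, 2) → (8, 3) → (16, 3) → (16, 4) → (32, 4) → (32, 5) → (64, 5) → (64, 6)

Answer: 64, 6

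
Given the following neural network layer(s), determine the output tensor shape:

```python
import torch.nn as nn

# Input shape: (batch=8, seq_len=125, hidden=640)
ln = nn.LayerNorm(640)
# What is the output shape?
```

Input: (8, 125, 640) -> Output: (8, 125, 640)

Answer: (8, 125, 640)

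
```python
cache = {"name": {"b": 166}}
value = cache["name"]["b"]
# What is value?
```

Trace:
`cache = {"name": {"b": 166}}` → cache = {'name': {'b': 166}}
`value = cache["name"]["b"]` → value = 166
So value = 166

Answer: 166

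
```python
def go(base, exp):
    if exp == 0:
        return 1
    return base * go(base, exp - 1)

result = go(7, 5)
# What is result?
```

go(7, 5) = 7 * 7 * 7 * 7 * 7 = 16807

Answer: 16807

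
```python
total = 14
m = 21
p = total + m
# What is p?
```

Trace:
`total = 14` → total = 14
`m = 21` → m = 21
`p = total + m` → p = 35
So p = 35

Answer: 35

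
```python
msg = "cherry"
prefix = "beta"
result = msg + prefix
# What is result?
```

Trace:
`msg = "cherry"` → msg = 'cherry'
`prefix = "beta"` → prefix = 'beta'
`result = msg + prefix` → result = 'cherrybeta'
So result = 'cherrybeta'

Answer: 'cherrybeta'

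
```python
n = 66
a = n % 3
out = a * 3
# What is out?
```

Trace:
`n = 66` → n = 66
`a = n % 3` → a = 0
`out = a * 3` → out = 0
So out = 0

Answer: 0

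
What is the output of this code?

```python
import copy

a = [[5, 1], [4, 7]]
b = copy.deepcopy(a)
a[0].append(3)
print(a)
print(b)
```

Key concept: deep copy is fully independent.
Step by step:
`a = [[5, 1], [4, 7]]` → a = [[5, 1], [4, 7]]
`b = copy.deepcopy(a)` → b = [[5, 1], [4, 7]]
`a[0].append(3)` → a = [[5, 1, 3], [4, 7]]
`print(a)` → prints [[5, 1, 3], [4, 7]]
`print(b)` → prints [[5, 1], [4, 7]]

Answer:
[[5, 1, 3], [4, 7]]
[[5, 1], [4, 7]]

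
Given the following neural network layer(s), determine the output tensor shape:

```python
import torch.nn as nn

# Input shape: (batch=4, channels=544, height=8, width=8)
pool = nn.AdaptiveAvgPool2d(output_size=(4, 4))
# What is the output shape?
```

Input: (4, 544, 8, 8) -> Output: (4, 544, 4, 4)

Answer: (4, 544, 4, 4)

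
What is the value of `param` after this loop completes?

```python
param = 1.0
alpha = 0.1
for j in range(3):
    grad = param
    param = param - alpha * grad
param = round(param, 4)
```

Gradient descent: w = 1.0 * (1 - 0.1)^3
`param` takes the values: 1.0 → 0.9 → 0.81 → 0.729

Answer: 0.729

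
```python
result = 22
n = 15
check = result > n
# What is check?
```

Trace:
`result = 22` → result = 22
`n = 15` → n = 15
`check = result > n` → check = True
So check = True

Answer: True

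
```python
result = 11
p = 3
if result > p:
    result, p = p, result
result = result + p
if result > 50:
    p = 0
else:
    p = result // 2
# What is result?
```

Trace:
`result = 11` → result = 11
`p = 3` → p = 3
`if result > p: ...` → result > p is True → result = 3; p = 11
`result = result + p` → result = 14
`if result > 50: ...` → result > 50 is False, take else branch → p = 7
So result = 14

Answer: 14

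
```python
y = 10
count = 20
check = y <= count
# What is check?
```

Trace:
`y = 10` → y = 10
`count = 20` → count = 20
`check = y <= count` → check = True
So check = True

Answer: True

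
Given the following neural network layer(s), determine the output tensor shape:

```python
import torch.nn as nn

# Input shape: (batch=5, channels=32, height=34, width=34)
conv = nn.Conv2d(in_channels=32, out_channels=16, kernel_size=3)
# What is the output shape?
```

Input: (5, 32, 34, 34) -> Output: (5, 16, 32, 32)

Answer: (5, 16, 32, 32)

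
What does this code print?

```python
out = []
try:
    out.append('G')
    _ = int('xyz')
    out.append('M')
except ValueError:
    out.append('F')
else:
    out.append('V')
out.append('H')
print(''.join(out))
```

Execution trace: 'G' (try body) → 'F' (except ValueError) → 'H' (after the try/except). Output: GFH

Answer: GFH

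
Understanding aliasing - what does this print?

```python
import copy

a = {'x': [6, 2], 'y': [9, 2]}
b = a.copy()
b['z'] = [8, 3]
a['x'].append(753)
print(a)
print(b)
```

Key concept: shallow copy of dict with mutable values.
Step by step:
`a = {'x': [6, 2], 'y': [9, 2]}` → a = {'x': [6, 2], 'y': [9, 2]}
`b = a.copy()` → b = {'x': [6, 2], 'y': [9, 2]}
`b['z'] = [8, 3]` → b = {'x': [6, 2], 'y': [9, 2], 'z': [8, 3]}
`a['x'].append(753)` → a = {'x': [6, 2, 753], 'y': [9, 2]}; b = {'x': [6, 2, 753], 'y': [9, 2], 'z': [8, 3]}
`print(a)` → prints {'x': [6, 2, 753], 'y': [9, 2]}
`print(b)` → prints {'x': [6, 2, 753], 'y': [9, 2], 'z': [8, 3]}

Answer:
{'x': [6, 2, 753], 'y': [9, 2]}
{'x': [6, 2, 753], 'y': [9, 2], 'z': [8, 3]}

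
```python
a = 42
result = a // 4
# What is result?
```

Trace:
`a = 42` → a = 42
`result = a // 4` → result = 10
So result = 10

Answer: 10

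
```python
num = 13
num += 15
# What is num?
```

Trace:
`num = 13` → num = 13
`num += 15` → num = 28
So num = 28

Answer: 28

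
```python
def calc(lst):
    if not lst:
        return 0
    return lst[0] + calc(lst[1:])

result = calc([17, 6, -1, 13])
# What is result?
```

17 + 6 + (-1) + 13 + 0 = 35

Answer: 35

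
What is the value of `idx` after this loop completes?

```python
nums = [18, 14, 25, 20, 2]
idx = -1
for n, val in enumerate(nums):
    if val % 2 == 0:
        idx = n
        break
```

First even number index in [18, 14, 25, 20, 2]
`idx` takes the values: -1 → 0

Answer: 0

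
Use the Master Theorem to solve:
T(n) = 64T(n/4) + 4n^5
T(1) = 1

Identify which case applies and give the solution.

a=64, b=4, f(n)=4n^5. log_4(64) = 3. Since c=5 > 3 and the regularity condition holds (64(n/4)^5 = (64/4^5)n^5 with 64/4^5 < 1), Case 3 applies: T(n) = Θ(f(n)) = O(n^5).

Answer: O(n^5) - Case 3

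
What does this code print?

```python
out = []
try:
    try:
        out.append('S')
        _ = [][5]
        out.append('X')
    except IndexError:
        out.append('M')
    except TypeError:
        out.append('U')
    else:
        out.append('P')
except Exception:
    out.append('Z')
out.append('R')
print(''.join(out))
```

Execution trace: 'S' (inner try body) → 'M' (inner except IndexError) → 'R' (after the try/except). Output: SMR

Answer: SMR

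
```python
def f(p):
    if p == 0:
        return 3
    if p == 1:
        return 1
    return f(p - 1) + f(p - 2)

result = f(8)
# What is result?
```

Build up from base cases: f(0)=3, f(1)=1, f(2)=4, f(3)=5, f(4)=9, f(5)=14, f(6)=23, ..., f(8)=60

Answer: 60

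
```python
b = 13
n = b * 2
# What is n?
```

Trace:
`b = 13` → b = 13
`n = b * 2` → n = 26
So n = 26

Answer: 26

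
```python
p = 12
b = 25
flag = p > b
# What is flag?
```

Trace:
`p = 12` → p = 12
`b = 25` → b = 25
`flag = p > b` → flag = False
So flag = False

Answer: False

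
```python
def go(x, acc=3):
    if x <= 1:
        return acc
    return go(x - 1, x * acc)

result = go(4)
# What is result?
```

Accumulator trace (n, acc): (4, 3) -> (3, 12) -> (2, 36) -> (1, 72) -> return 72

Answer: 72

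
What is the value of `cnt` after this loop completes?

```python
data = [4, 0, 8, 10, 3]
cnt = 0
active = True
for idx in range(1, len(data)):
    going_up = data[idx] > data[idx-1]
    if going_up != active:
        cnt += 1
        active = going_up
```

Count direction changes in [4, 0, 8, 10, 3]
`cnt` takes the values: 0 → 1 → 2 → 3

Answer: 3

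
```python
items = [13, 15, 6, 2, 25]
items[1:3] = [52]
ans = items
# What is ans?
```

Trace:
`items = [13, 15, 6, 2, 25]` → items = [13, 15, 6, 2, 25]
`items[1:3] = [52]` → items = [13, 52, 2, 25]
`ans = items` → ans = [13, 52, 2, 25]
So ans = [13, 52, 2, 25]

Answer: [13, 52, 2, 25]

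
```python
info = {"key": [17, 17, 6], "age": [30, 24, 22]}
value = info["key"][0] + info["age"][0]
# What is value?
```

Trace:
`info = {"key": [17, 17, 6], "age": [30, 24, 22]}` → info = {'key': [17, 17, 6], 'age': [30, 24, 22]}
`value = info["key"][0] + info["age"][0]` → value = 47
So value = 47

Answer: 47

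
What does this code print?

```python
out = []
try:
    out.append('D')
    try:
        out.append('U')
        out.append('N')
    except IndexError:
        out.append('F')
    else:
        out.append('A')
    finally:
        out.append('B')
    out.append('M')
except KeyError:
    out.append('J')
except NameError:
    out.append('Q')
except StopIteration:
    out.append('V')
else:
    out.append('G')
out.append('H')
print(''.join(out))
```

Execution trace: 'D' (try body) → 'U' (inner try body) → 'N' (inner try body, no exception) → 'A' (inner else) → 'B' (inner finally) → 'M' (try body, no exception) → 'G' (else) → 'H' (after the try/except). Output: DUNABMGH

Answer: DUNABMGH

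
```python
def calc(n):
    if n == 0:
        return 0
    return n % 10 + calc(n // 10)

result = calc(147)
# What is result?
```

Sum of digits of 147: 7 + 4 + 1 = 12

Answer: 12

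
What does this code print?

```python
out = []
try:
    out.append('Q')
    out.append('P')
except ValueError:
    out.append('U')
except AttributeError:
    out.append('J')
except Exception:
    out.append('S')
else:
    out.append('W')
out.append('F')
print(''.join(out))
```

Execution trace: 'Q' (try body) → 'P' (try body, no exception) → 'W' (else) → 'F' (after the try/except). Output: QPWF

Answer: QPWF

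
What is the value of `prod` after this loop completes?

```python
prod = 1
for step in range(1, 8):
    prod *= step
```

7! = 5040
`prod` takes the values: 1 → 2 → 6 → 24 → 120 → 720 → 5040

Answer: 5040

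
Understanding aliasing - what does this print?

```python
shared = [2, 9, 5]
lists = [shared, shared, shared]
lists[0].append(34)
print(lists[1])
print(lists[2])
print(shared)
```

Key concept: list of same reference.
Step by step:
`shared = [2, 9, 5]` → shared = [2, 9, 5]
`lists = [shared, shared, shared]` → lists = [[2, 9, 5], [2, 9, 5], [2, 9, 5]]
`lists[0].append(34)` → shared = [2, 9, 5, 34]; lists = [[2, 9, 5, 34], [2, 9, 5, 34], [2, 9, 5, 34]]
`print(lists[1])` → prints [2, 9, 5, 34]
`print(lists[2])` → prints [2, 9, 5, 34]
`print(shared)` → prints [2, 9, 5, 34]

Answer:
[2, 9, 5, 34]
[2, 9, 5, 34]
[2, 9, 5, 34]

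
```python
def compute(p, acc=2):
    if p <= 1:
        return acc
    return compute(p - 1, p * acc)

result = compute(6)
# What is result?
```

Accumulator trace (n, acc): (6, 2) -> (5, 12) -> (4, 60) -> (3, 240) -> (2, 720) -> (1, 1440) -> return 1440

Answer: 1440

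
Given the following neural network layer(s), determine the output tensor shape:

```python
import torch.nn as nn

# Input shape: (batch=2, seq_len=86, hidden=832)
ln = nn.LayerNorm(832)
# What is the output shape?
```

Input: (2, 86, 832) -> Output: (2, 86, 832)

Answer: (2, 86, 832)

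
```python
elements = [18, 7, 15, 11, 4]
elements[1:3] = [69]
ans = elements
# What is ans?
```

Trace:
`elements = [18, 7, 15, 11, 4]` → elements = [18, 7, 15, 11, 4]
`elements[1:3] = [69]` → elements = [18, 69, 11, 4]
`ans = elements` → ans = [18, 69, 11, 4]
So ans = [18, 69, 11, 4]

Answer: [18, 69, 11, 4]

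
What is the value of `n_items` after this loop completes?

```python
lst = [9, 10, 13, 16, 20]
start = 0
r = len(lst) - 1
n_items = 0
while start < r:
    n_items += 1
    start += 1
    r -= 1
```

Iterations until pointers meet (list length 5)
`n_items` takes the values: 0 → 1 → 2

Answer: 2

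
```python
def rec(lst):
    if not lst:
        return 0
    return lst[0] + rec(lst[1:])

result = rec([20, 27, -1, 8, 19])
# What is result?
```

20 + 27 + (-1) + 8 + 19 + 0 = 73

Answer: 73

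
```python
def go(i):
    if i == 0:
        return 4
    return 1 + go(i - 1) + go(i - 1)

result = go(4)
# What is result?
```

go(i) = 1 + 2·go(i-1), go(0)=4. Closed form: (4+1)·2^4 - 1 = 79.

Answer: 79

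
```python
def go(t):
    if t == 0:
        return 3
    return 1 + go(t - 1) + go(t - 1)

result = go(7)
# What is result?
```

go(t) = 1 + 2·go(t-1), go(0)=3. Closed form: (3+1)·2^7 - 1 = 511.

Answer: 511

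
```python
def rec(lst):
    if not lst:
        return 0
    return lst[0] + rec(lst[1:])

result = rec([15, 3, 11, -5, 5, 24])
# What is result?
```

15 + 3 + 11 + (-5) + 5 + 24 + 0 = 53

Answer: 53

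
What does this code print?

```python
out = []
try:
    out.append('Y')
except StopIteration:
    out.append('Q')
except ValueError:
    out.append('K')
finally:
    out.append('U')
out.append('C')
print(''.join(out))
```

Execution trace: 'Y' (try body, no exception) → 'U' (finally) → 'C' (after the try/except). Output: YUC

Answer: YUC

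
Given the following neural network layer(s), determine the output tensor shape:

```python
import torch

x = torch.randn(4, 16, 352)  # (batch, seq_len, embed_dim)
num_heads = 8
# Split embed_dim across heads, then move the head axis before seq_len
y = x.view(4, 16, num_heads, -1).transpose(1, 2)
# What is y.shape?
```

Input: (4, 16, 352) -> head_dim = 352 // 8 = 44; after view: (4, 16, 8, 44) -> after transpose(1, 2): (4, 8, 16, 44) -> Output: (4, 8, 16, 44)

Answer: (4, 8, 16, 44)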